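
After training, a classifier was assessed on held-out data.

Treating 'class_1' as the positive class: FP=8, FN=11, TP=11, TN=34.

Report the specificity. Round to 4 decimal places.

Specificity = TN/(TN+FP) = 34/(34+8) = 0.8095

0.8095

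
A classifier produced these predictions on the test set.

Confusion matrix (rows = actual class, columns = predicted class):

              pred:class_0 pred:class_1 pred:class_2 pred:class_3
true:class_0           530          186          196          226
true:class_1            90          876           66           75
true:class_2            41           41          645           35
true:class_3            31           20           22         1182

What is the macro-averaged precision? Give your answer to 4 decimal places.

Per-class precision (TP/(TP+FP)):
  class_0: TP=530, FP=90+41+31=162 → 530/692 = 0.76590
  class_1: TP=876, FP=186+41+20=247 → 876/1123 = 0.78005
  class_2: TP=645, FP=196+66+22=284 → 645/929 = 0.69429
  class_3: TP=1182, FP=226+75+35=336 → 1182/1518 = 0.77866
Macro-precision = mean = (0.76590 + 0.78005 + 0.69429 + 0.77866) / 4 = 0.7547

0.7547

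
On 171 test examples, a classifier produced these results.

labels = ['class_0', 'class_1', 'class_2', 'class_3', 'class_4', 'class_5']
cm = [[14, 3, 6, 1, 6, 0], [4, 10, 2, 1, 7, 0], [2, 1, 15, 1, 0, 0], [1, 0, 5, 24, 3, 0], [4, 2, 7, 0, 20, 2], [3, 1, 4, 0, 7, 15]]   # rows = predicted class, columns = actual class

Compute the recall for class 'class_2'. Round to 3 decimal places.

0.385

Treat 'class_2' as positive and all other classes as negative.
recall = TP/(TP+FN).
class_2: TP=15, FN=6+2+5+7+4=24 → 15/39 = 0.3846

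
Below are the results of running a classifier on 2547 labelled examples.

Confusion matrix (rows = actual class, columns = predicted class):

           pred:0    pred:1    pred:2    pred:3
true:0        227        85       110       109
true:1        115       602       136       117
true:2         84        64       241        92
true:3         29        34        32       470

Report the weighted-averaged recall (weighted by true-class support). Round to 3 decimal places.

Per-class recall (TP/(TP+FN)):
  0: TP=227, FN=85+110+109=304 → 227/531 = 0.4275
  1: TP=602, FN=115+136+117=368 → 602/970 = 0.6206
  2: TP=241, FN=84+64+92=240 → 241/481 = 0.5010
  3: TP=470, FN=29+34+32=95 → 470/565 = 0.8319
Weighted-recall = Σ (supportᵢ/N)·recallᵢ with N=2547: (531/2547)·0.4275 + (970/2547)·0.6206 + (481/2547)·0.5010 + (565/2547)·0.8319 = 0.605

0.605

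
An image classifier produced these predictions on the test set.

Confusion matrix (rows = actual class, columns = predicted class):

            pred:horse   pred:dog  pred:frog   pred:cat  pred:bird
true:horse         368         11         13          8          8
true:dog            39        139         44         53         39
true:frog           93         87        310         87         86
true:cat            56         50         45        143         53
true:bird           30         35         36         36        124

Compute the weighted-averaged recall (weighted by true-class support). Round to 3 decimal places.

Per-class recall (TP/(TP+FN)):
  horse: TP=368, FN=11+13+8+8=40 → 368/408 = 0.9020
  dog: TP=139, FN=39+44+53+39=175 → 139/314 = 0.4427
  frog: TP=310, FN=93+87+87+86=353 → 310/663 = 0.4676
  cat: TP=143, FN=56+50+45+53=204 → 143/347 = 0.4121
  bird: TP=124, FN=30+35+36+36=137 → 124/261 = 0.4751
Weighted-recall = Σ (supportᵢ/N)·recallᵢ with N=1993: (408/1993)·0.9020 + (314/1993)·0.4427 + (663/1993)·0.4676 + (347/1993)·0.4121 + (261/1993)·0.4751 = 0.544

0.544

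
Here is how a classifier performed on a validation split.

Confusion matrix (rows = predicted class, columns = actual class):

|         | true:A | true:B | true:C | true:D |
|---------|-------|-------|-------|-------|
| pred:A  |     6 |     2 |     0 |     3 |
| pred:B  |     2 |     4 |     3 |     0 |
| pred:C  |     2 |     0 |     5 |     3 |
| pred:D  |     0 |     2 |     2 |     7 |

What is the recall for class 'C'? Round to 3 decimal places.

0.500

Treat 'C' as positive and all other classes as negative.
recall = TP/(TP+FN).
C: TP=5, FN=0+3+2=5 → 5/10 = 0.5000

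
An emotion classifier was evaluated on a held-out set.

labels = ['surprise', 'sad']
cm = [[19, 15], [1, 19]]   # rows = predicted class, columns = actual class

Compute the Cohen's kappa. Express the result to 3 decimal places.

Observed agreement pₒ = trace/N = 38/54 = 0.7037
Expected agreement pₑ = Σ (rowᵢ·colᵢ)/N² = (20·34 + 34·20)/54² = 0.4664
κ = (pₒ − pₑ)/(1 − pₑ) = (0.7037 − 0.4664)/(1 − 0.4664) = 0.445

0.445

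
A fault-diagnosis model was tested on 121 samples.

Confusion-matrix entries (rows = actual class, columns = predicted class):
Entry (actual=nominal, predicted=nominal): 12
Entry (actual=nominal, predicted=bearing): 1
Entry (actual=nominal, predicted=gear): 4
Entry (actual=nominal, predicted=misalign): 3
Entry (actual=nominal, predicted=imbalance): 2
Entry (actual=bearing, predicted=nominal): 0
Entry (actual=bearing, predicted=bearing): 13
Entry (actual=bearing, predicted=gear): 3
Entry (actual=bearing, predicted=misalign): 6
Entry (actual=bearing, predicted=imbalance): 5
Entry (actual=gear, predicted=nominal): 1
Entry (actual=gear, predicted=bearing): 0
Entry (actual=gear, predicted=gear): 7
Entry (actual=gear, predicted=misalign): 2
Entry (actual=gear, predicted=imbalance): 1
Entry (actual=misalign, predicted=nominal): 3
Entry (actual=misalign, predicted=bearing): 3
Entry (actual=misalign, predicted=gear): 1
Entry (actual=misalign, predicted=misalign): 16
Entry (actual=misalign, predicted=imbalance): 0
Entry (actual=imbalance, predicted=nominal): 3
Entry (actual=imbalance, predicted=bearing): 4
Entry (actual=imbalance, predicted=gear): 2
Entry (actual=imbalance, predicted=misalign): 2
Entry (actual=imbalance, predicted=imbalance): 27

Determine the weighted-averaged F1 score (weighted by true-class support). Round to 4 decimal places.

Per-class F1 score (2·TP/(2·TP+FP+FN)):
  nominal: TP=12, FP=0+1+3+3=7, FN=1+4+3+2=10 → 24/41 = 0.58537
  bearing: TP=13, FP=1+0+3+4=8, FN=0+3+6+5=14 → 26/48 = 0.54167
  gear: TP=7, FP=4+3+1+2=10, FN=1+0+2+1=4 → 14/28 = 0.50000
  misalign: TP=16, FP=3+6+2+2=13, FN=3+3+1+0=7 → 32/52 = 0.61538
  imbalance: TP=27, FP=2+5+1+0=8, FN=3+4+2+2=11 → 54/73 = 0.73973
Weighted-F1 score = Σ (supportᵢ/N)·F1 scoreᵢ with N=121: (22/121)·0.58537 + (27/121)·0.54167 + (11/121)·0.50000 + (23/121)·0.61538 + (38/121)·0.73973 = 0.6220

0.6220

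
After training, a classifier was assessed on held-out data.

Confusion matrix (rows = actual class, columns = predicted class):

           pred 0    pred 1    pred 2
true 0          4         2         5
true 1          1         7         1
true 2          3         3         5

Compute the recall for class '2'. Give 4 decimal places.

0.4545

Take TP from the diagonal, FP from the rest of the '2' prediction marginal, FN from the rest of the '2' actual marginal.
recall = TP/(TP+FN).
2: TP=5, FN=3+3=6 → 5/11 = 0.45455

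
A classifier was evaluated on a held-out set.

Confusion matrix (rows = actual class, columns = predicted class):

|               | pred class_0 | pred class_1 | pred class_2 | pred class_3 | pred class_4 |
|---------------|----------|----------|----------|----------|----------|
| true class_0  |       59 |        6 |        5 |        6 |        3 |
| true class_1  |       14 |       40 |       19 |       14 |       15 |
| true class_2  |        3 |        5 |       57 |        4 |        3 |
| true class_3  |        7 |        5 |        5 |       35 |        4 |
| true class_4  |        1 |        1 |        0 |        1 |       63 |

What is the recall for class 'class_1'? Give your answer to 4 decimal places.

recall = TP/(TP+FN).
class_1: TP=40, FN=14+19+14+15=62 → 40/102 = 0.39216

0.3922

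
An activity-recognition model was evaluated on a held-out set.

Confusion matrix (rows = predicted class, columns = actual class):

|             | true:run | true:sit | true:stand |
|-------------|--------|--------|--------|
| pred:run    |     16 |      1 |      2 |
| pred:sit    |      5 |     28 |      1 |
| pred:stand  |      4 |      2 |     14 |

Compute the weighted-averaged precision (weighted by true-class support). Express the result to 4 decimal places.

0.8011

Per-class precision (TP/(TP+FP)):
  run: TP=16, FP=1+2=3 → 16/19 = 0.84211
  sit: TP=28, FP=5+1=6 → 28/34 = 0.82353
  stand: TP=14, FP=4+2=6 → 14/20 = 0.70000
Weighted-precision = Σ (supportᵢ/N)·precisionᵢ with N=73: (25/73)·0.84211 + (31/73)·0.82353 + (17/73)·0.70000 = 0.8011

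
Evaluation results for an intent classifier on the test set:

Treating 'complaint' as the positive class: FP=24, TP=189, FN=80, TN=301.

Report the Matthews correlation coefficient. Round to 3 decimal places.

MCC = (TP·TN − FP·FN) / √((TP+FP)(TP+FN)(TN+FP)(TN+FN))
Numerator = 189·301 − 24·80 = 54969
Denominator = √(213·269·325·381) = √7094801025 = 84230.6418
MCC = 54969 / 84230.6418 = 0.653

0.653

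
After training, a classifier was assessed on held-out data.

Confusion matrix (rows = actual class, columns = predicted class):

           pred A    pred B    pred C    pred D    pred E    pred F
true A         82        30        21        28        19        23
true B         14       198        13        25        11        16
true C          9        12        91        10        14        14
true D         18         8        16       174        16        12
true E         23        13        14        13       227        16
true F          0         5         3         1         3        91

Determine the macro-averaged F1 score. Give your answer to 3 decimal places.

Per-class F1 score (2·TP/(2·TP+FP+FN)):
  A: TP=82, FP=14+9+18+23+0=64, FN=30+21+28+19+23=121 → 164/349 = 0.4699
  B: TP=198, FP=30+12+8+13+5=68, FN=14+13+25+11+16=79 → 396/543 = 0.7293
  C: TP=91, FP=21+13+16+14+3=67, FN=9+12+10+14+14=59 → 182/308 = 0.5909
  D: TP=174, FP=28+25+10+13+1=77, FN=18+8+16+16+12=70 → 348/495 = 0.7030
  E: TP=227, FP=19+11+14+16+3=63, FN=23+13+14+13+16=79 → 454/596 = 0.7617
  F: TP=91, FP=23+16+14+12+16=81, FN=0+5+3+1+3=12 → 182/275 = 0.6618
Macro-F1 score = mean = (0.4699 + 0.7293 + 0.5909 + 0.7030 + 0.7617 + 0.6618) / 6 = 0.653

0.653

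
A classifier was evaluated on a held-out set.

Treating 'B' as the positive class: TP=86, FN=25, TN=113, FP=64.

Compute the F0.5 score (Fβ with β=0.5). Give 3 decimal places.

Fβ = (1+β²)·TP / ((1+β²)·TP + β²·FN + FP), with β²=1/4
= 1.25·86 / (1.25·86 + 0.25·25 + 64) = 0.605

0.605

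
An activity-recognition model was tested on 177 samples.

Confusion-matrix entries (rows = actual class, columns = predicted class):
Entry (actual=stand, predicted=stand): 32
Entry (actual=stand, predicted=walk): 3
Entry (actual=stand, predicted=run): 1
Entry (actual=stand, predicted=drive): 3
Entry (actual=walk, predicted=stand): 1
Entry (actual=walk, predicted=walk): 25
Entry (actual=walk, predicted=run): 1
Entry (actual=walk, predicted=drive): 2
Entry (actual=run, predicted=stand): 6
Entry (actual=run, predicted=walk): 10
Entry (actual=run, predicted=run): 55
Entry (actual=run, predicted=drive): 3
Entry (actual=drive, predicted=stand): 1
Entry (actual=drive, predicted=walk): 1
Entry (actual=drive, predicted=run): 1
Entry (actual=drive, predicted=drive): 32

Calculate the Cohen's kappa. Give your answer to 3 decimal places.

Observed agreement pₒ = trace/N = 144/177 = 0.8136
Expected agreement pₑ = Σ (rowᵢ·colᵢ)/N² = (39·40 + 29·39 + 74·58 + 35·40)/177² = 0.2676
κ = (pₒ − pₑ)/(1 − pₑ) = (0.8136 − 0.2676)/(1 − 0.2676) = 0.745

0.745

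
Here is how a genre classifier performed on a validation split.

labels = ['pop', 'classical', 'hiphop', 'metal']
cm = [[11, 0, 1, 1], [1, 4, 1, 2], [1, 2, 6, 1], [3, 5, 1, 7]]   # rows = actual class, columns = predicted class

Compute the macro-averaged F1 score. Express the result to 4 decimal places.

Per-class F1 score (2·TP/(2·TP+FP+FN)):
  pop: TP=11, FP=1+1+3=5, FN=0+1+1=2 → 22/29 = 0.75862
  classical: TP=4, FP=0+2+5=7, FN=1+1+2=4 → 8/19 = 0.42105
  hiphop: TP=6, FP=1+1+1=3, FN=1+2+1=4 → 12/19 = 0.63158
  metal: TP=7, FP=1+2+1=4, FN=3+5+1=9 → 14/27 = 0.51852
Macro-F1 score = mean = (0.75862 + 0.42105 + 0.63158 + 0.51852) / 4 = 0.5824

0.5824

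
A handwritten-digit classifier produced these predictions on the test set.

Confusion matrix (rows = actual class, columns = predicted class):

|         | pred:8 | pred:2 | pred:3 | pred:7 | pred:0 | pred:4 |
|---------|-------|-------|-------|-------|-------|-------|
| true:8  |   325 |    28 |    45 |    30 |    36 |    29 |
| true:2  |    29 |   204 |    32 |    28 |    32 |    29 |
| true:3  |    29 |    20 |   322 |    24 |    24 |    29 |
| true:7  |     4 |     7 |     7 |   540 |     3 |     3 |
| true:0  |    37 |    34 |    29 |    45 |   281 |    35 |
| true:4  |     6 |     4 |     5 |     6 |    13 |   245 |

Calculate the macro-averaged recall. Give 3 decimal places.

0.733

Per-class recall (TP/(TP+FN)):
  8: TP=325, FN=28+45+30+36+29=168 → 325/493 = 0.6592
  2: TP=204, FN=29+32+28+32+29=150 → 204/354 = 0.5763
  3: TP=322, FN=29+20+24+24+29=126 → 322/448 = 0.7188
  7: TP=540, FN=4+7+7+3+3=24 → 540/564 = 0.9574
  0: TP=281, FN=37+34+29+45+35=180 → 281/461 = 0.6095
  4: TP=245, FN=6+4+5+6+13=34 → 245/279 = 0.8781
Macro-recall = mean = (0.6592 + 0.5763 + 0.7188 + 0.9574 + 0.6095 + 0.8781) / 6 = 0.733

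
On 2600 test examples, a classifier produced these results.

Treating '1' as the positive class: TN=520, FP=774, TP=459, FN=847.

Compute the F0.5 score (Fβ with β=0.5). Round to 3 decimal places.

Fβ = (1+β²)·TP / ((1+β²)·TP + β²·FN + FP), with β²=1/4
= 1.25·459 / (1.25·459 + 0.25·847 + 774) = 0.368

0.368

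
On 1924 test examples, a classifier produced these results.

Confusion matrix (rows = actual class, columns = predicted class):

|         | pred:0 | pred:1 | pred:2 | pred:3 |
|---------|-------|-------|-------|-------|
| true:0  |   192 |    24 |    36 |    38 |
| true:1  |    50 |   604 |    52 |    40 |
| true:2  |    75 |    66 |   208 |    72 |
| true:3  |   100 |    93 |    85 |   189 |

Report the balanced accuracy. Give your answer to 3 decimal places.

Balanced accuracy = mean of per-class recall.
  0: recall = 192/290 = 0.6621
  1: recall = 604/746 = 0.8097
  2: recall = 208/421 = 0.4941
  3: recall = 189/467 = 0.4047
Mean = (0.6621 + 0.8097 + 0.4941 + 0.4047) / 4 = 0.593

0.593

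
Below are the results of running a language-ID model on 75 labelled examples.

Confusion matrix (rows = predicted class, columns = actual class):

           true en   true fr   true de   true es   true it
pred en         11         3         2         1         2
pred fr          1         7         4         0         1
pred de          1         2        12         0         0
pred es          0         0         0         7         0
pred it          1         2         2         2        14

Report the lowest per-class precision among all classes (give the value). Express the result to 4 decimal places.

0.5385

Per-class precision (TP/(TP+FP)):
  en: TP=11, FP=3+2+1+2=8 → 11/19 = 0.57895
  fr: TP=7, FP=1+4+0+1=6 → 7/13 = 0.53846
  de: TP=12, FP=1+2+0+0=3 → 12/15 = 0.80000
  es: TP=7, FP=0+0+0+0=0 → 7/7 = 1.00000
  it: TP=14, FP=1+2+2+2=7 → 14/21 = 0.66667
Lowest is class 'fr' with precision = 0.5385.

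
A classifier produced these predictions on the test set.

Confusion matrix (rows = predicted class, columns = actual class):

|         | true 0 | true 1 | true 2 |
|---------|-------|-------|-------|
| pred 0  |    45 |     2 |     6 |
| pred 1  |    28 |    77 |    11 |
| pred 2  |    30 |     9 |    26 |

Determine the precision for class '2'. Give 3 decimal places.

precision = TP/(TP+FP).
2: TP=26, FP=30+9=39 → 26/65 = 0.4000

0.400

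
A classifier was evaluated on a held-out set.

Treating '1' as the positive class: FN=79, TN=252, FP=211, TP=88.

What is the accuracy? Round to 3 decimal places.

Accuracy = (TP+TN)/N = (88+252)/630 = 0.540

0.540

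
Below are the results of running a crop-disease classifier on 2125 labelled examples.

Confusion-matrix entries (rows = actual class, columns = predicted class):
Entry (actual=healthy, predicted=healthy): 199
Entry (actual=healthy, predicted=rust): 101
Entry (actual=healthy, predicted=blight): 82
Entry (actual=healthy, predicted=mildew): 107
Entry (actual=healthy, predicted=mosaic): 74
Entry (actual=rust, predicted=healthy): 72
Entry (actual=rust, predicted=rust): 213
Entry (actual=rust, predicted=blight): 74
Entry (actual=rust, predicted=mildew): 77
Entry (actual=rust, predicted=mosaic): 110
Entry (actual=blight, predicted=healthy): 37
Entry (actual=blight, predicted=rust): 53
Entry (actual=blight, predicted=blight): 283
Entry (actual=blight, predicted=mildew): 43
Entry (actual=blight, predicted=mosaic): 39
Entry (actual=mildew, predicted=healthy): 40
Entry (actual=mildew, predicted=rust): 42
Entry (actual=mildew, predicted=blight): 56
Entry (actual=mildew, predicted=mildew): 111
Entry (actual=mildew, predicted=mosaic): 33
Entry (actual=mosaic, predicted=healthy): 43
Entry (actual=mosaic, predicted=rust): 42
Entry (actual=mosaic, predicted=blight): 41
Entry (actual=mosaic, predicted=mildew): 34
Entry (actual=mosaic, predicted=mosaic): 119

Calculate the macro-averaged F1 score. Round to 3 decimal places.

Per-class F1 score (2·TP/(2·TP+FP+FN)):
  healthy: TP=199, FP=72+37+40+43=192, FN=101+82+107+74=364 → 398/954 = 0.4172
  rust: TP=213, FP=101+53+42+42=238, FN=72+74+77+110=333 → 426/997 = 0.4273
  blight: TP=283, FP=82+74+56+41=253, FN=37+53+43+39=172 → 566/991 = 0.5711
  mildew: TP=111, FP=107+77+43+34=261, FN=40+42+56+33=171 → 222/654 = 0.3394
  mosaic: TP=119, FP=74+110+39+33=256, FN=43+42+41+34=160 → 238/654 = 0.3639
Macro-F1 score = mean = (0.4172 + 0.4273 + 0.5711 + 0.3394 + 0.3639) / 5 = 0.424

0.424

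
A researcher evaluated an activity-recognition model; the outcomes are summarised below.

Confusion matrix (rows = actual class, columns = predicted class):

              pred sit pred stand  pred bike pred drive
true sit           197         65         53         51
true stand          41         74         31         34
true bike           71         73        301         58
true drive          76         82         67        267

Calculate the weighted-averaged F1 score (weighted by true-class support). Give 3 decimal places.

Per-class F1 score (2·TP/(2·TP+FP+FN)):
  sit: TP=197, FP=41+71+76=188, FN=65+53+51=169 → 394/751 = 0.5246
  stand: TP=74, FP=65+73+82=220, FN=41+31+34=106 → 148/474 = 0.3122
  bike: TP=301, FP=53+31+67=151, FN=71+73+58=202 → 602/955 = 0.6304
  drive: TP=267, FP=51+34+58=143, FN=76+82+67=225 → 534/902 = 0.5920
Weighted-F1 score = Σ (supportᵢ/N)·F1 scoreᵢ with N=1541: (366/1541)·0.5246 + (180/1541)·0.3122 + (503/1541)·0.6304 + (492/1541)·0.5920 = 0.556

0.556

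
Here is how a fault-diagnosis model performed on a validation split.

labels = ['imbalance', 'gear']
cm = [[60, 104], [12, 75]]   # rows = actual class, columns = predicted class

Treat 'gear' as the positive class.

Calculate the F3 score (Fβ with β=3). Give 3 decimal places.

Fβ = (1+β²)·TP / ((1+β²)·TP + β²·FN + FP), with β²=9
= 10·75 / (10·75 + 9·12 + 104) = 0.780

0.780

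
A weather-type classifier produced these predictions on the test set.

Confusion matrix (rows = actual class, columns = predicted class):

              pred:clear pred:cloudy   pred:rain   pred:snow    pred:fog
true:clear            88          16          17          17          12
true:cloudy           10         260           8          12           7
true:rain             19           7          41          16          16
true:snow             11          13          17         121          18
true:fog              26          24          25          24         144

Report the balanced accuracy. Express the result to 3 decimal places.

0.628

Balanced accuracy = mean of per-class recall.
  clear: recall = 88/150 = 0.5867
  cloudy: recall = 260/297 = 0.8754
  rain: recall = 41/99 = 0.4141
  snow: recall = 121/180 = 0.6722
  fog: recall = 144/243 = 0.5926
Mean = (0.5867 + 0.8754 + 0.4141 + 0.6722 + 0.5926) / 5 = 0.628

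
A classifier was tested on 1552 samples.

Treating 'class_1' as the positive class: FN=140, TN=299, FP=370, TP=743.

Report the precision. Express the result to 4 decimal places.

Precision = TP/(TP+FP) = 743/(743+370) = 743/1113 = 0.6676

0.6676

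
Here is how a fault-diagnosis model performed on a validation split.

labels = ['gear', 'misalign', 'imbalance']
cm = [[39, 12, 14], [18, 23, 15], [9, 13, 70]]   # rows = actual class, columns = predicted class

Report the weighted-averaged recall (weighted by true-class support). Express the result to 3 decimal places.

0.620

Per-class recall (TP/(TP+FN)):
  gear: TP=39, FN=12+14=26 → 39/65 = 0.6000
  misalign: TP=23, FN=18+15=33 → 23/56 = 0.4107
  imbalance: TP=70, FN=9+13=22 → 70/92 = 0.7609
Weighted-recall = Σ (supportᵢ/N)·recallᵢ with N=213: (65/213)·0.6000 + (56/213)·0.4107 + (92/213)·0.7609 = 0.620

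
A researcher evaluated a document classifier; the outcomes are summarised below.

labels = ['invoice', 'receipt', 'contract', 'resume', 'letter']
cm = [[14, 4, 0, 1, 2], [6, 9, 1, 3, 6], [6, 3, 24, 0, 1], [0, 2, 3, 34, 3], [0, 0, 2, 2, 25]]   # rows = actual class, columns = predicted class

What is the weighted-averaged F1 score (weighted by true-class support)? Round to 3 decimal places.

Per-class F1 score (2·TP/(2·TP+FP+FN)):
  invoice: TP=14, FP=6+6+0+0=12, FN=4+0+1+2=7 → 28/47 = 0.5957
  receipt: TP=9, FP=4+3+2+0=9, FN=6+1+3+6=16 → 18/43 = 0.4186
  contract: TP=24, FP=0+1+3+2=6, FN=6+3+0+1=10 → 48/64 = 0.7500
  resume: TP=34, FP=1+3+0+2=6, FN=0+2+3+3=8 → 68/82 = 0.8293
  letter: TP=25, FP=2+6+1+3=12, FN=0+0+2+2=4 → 50/66 = 0.7576
Weighted-F1 score = Σ (supportᵢ/N)·F1 scoreᵢ with N=151: (21/151)·0.5957 + (25/151)·0.4186 + (34/151)·0.7500 + (42/151)·0.8293 + (29/151)·0.7576 = 0.697

0.697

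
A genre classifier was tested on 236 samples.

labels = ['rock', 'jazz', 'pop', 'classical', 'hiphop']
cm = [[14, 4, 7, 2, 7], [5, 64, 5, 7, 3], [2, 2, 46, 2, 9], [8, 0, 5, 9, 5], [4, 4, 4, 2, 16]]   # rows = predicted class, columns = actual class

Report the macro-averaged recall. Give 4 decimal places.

Per-class recall (TP/(TP+FN)):
  rock: TP=14, FN=5+2+8+4=19 → 14/33 = 0.42424
  jazz: TP=64, FN=4+2+0+4=10 → 64/74 = 0.86486
  pop: TP=46, FN=7+5+5+4=21 → 46/67 = 0.68657
  classical: TP=9, FN=2+7+2+2=13 → 9/22 = 0.40909
  hiphop: TP=16, FN=7+3+9+5=24 → 16/40 = 0.40000
Macro-recall = mean = (0.42424 + 0.86486 + 0.68657 + 0.40909 + 0.40000) / 5 = 0.5570

0.5570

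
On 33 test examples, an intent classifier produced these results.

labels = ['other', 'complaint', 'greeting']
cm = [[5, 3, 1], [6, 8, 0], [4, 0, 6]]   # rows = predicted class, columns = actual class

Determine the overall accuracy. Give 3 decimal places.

0.576

Accuracy = trace / total = (5+8+6=19) / 33 = 19/33 = 0.576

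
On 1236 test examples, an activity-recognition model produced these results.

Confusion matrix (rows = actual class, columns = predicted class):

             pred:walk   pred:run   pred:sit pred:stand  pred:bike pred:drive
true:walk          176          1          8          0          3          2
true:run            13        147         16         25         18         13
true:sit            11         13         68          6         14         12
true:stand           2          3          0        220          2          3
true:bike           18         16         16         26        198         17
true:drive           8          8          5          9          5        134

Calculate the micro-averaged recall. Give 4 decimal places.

Micro-averaging pools counts across classes: ΣTP=943, ΣFP=293, ΣFN=293.
Micro-recall = TP/(TP+FN) on pooled counts = 0.7629 (equals overall accuracy in single-label multiclass).

0.7629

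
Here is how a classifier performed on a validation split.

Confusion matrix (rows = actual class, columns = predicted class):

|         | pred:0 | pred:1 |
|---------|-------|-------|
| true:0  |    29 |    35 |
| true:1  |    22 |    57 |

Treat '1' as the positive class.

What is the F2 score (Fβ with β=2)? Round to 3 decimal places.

0.699

Fβ = (1+β²)·TP / ((1+β²)·TP + β²·FN + FP), with β²=4
= 5·57 / (5·57 + 4·22 + 35) = 0.699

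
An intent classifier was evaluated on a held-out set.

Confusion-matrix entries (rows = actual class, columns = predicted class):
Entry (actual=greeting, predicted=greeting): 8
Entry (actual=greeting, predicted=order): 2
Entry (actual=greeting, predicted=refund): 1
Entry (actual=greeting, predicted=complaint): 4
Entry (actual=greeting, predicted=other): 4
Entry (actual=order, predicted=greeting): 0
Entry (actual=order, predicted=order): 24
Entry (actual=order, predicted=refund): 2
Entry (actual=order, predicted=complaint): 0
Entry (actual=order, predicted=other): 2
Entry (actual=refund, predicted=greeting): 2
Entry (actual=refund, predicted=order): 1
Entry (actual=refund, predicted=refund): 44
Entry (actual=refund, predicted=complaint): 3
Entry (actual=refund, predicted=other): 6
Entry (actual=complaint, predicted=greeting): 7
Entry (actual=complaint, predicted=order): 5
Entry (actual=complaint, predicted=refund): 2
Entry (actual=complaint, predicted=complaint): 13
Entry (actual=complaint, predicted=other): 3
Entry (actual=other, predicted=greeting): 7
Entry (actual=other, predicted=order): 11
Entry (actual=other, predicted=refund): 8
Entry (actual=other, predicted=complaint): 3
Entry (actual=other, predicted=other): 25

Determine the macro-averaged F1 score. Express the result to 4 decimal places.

0.5699

Per-class F1 score (2·TP/(2·TP+FP+FN)):
  greeting: TP=8, FP=0+2+7+7=16, FN=2+1+4+4=11 → 16/43 = 0.37209
  order: TP=24, FP=2+1+5+11=19, FN=0+2+0+2=4 → 48/71 = 0.67606
  refund: TP=44, FP=1+2+2+8=13, FN=2+1+3+6=12 → 88/113 = 0.77876
  complaint: TP=13, FP=4+0+3+3=10, FN=7+5+2+3=17 → 26/53 = 0.49057
  other: TP=25, FP=4+2+6+3=15, FN=7+11+8+3=29 → 50/94 = 0.53191
Macro-F1 score = mean = (0.37209 + 0.67606 + 0.77876 + 0.49057 + 0.53191) / 5 = 0.5699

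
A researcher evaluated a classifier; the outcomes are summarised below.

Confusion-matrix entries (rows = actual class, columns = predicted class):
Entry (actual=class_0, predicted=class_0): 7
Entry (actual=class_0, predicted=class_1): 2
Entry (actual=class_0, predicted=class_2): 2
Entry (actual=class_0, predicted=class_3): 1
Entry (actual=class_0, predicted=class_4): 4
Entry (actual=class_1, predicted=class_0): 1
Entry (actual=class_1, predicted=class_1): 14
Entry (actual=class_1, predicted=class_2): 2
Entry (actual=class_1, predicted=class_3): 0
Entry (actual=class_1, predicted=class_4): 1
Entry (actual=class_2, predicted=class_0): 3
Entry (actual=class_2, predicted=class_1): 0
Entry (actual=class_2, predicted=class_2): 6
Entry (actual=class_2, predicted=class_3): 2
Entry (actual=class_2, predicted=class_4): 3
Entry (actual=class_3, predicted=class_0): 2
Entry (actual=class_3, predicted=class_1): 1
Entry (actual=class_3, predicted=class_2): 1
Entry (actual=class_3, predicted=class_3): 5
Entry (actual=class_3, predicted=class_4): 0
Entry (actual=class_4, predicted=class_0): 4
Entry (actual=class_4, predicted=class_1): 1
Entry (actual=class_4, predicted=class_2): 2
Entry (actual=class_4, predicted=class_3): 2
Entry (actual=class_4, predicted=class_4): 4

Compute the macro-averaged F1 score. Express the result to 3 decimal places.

Per-class F1 score (2·TP/(2·TP+FP+FN)):
  class_0: TP=7, FP=1+3+2+4=10, FN=2+2+1+4=9 → 14/33 = 0.4242
  class_1: TP=14, FP=2+0+1+1=4, FN=1+2+0+1=4 → 28/36 = 0.7778
  class_2: TP=6, FP=2+2+1+2=7, FN=3+0+2+3=8 → 12/27 = 0.4444
  class_3: TP=5, FP=1+0+2+2=5, FN=2+1+1+0=4 → 10/19 = 0.5263
  class_4: TP=4, FP=4+1+3+0=8, FN=4+1+2+2=9 → 8/25 = 0.3200
Macro-F1 score = mean = (0.4242 + 0.7778 + 0.4444 + 0.5263 + 0.3200) / 5 = 0.499

0.499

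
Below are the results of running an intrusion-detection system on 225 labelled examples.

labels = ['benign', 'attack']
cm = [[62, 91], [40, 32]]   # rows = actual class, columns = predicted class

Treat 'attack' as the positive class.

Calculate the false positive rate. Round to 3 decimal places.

0.595

FPR = FP/(FP+TN) = 91/(91+62) = 0.595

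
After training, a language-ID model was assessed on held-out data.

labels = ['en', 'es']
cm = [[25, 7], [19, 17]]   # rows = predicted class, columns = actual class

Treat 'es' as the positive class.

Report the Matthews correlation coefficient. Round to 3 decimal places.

MCC = (TP·TN − FP·FN) / √((TP+FP)(TP+FN)(TN+FP)(TN+FN))
Numerator = 17·25 − 19·7 = 292
Denominator = √(36·24·44·32) = √1216512 = 1102.9560
MCC = 292 / 1102.9560 = 0.265

0.265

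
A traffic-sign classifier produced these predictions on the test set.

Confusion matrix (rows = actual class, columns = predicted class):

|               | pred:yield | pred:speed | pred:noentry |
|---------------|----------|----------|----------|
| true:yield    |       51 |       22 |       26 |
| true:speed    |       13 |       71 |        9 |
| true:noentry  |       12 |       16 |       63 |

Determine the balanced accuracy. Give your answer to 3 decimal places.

Balanced accuracy = mean of per-class recall.
  yield: recall = 51/99 = 0.5152
  speed: recall = 71/93 = 0.7634
  noentry: recall = 63/91 = 0.6923
Mean = (0.5152 + 0.7634 + 0.6923) / 3 = 0.657

0.657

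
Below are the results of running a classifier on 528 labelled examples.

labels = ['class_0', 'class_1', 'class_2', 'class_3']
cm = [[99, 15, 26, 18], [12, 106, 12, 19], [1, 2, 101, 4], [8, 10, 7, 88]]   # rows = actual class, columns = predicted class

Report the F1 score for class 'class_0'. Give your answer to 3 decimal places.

0.712

Take TP from the diagonal, FP from the rest of the 'class_0' prediction marginal, FN from the rest of the 'class_0' actual marginal.
F1 score = 2·TP/(2·TP+FP+FN).
class_0: TP=99, FP=12+1+8=21, FN=15+26+18=59 → 198/278 = 0.7122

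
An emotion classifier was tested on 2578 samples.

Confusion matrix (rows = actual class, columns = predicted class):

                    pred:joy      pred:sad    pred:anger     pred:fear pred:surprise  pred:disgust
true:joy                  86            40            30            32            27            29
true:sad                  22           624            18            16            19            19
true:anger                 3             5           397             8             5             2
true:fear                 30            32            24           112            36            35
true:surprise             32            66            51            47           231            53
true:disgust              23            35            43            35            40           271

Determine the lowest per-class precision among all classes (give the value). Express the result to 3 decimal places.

Per-class precision (TP/(TP+FP)):
  joy: TP=86, FP=22+3+30+32+23=110 → 86/196 = 0.4388
  sad: TP=624, FP=40+5+32+66+35=178 → 624/802 = 0.7781
  anger: TP=397, FP=30+18+24+51+43=166 → 397/563 = 0.7052
  fear: TP=112, FP=32+16+8+47+35=138 → 112/250 = 0.4480
  surprise: TP=231, FP=27+19+5+36+40=127 → 231/358 = 0.6453
  disgust: TP=271, FP=29+19+2+35+53=138 → 271/409 = 0.6626
Lowest is class 'joy' with precision = 0.439.

0.439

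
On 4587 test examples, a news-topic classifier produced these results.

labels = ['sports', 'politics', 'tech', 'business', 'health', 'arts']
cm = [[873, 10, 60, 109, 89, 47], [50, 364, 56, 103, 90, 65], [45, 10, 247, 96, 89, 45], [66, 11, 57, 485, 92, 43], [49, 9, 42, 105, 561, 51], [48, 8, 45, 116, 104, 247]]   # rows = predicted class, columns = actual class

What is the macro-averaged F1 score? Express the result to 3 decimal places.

0.581

Per-class F1 score (2·TP/(2·TP+FP+FN)):
  sports: TP=873, FP=10+60+109+89+47=315, FN=50+45+66+49+48=258 → 1746/2319 = 0.7529
  politics: TP=364, FP=50+56+103+90+65=364, FN=10+10+11+9+8=48 → 728/1140 = 0.6386
  tech: TP=247, FP=45+10+96+89+45=285, FN=60+56+57+42+45=260 → 494/1039 = 0.4755
  business: TP=485, FP=66+11+57+92+43=269, FN=109+103+96+105+116=529 → 970/1768 = 0.5486
  health: TP=561, FP=49+9+42+105+51=256, FN=89+90+89+92+104=464 → 1122/1842 = 0.6091
  arts: TP=247, FP=48+8+45+116+104=321, FN=47+65+45+43+51=251 → 494/1066 = 0.4634
Macro-F1 score = mean = (0.7529 + 0.6386 + 0.4755 + 0.5486 + 0.6091 + 0.4634) / 6 = 0.581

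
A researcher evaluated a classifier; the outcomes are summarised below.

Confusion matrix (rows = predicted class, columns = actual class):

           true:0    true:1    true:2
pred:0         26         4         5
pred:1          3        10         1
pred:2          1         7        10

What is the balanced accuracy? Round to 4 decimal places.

0.6560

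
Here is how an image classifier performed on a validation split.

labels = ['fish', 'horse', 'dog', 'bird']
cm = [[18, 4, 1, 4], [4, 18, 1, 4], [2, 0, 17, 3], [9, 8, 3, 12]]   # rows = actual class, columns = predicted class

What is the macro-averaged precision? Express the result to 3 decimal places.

Per-class precision (TP/(TP+FP)):
  fish: TP=18, FP=4+2+9=15 → 18/33 = 0.5455
  horse: TP=18, FP=4+0+8=12 → 18/30 = 0.6000
  dog: TP=17, FP=1+1+3=5 → 17/22 = 0.7727
  bird: TP=12, FP=4+4+3=11 → 12/23 = 0.5217
Macro-precision = mean = (0.5455 + 0.6000 + 0.7727 + 0.5217) / 4 = 0.610

0.610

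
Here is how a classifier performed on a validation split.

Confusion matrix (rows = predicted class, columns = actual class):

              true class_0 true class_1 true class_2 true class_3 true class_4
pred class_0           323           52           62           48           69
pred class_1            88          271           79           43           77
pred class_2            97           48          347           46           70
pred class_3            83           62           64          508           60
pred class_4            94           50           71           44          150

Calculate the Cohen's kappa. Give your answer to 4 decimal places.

0.4337

Observed agreement pₒ = trace/N = 1599/2906 = 0.55024
Expected agreement pₑ = Σ (rowᵢ·colᵢ)/N² = (685·554 + 483·558 + 623·608 + 689·777 + 426·409)/2906² = 0.20573
κ = (pₒ − pₑ)/(1 − pₑ) = (0.55024 − 0.20573)/(1 − 0.20573) = 0.4337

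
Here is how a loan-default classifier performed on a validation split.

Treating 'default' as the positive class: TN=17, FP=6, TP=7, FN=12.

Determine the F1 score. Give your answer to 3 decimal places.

Precision = TP/(TP+FP) = 7/13 = 0.5385
Recall = TP/(TP+FN) = 7/19 = 0.3684
F1 = 2·TP/(2·TP+FP+FN) = 14/32 = 0.438

0.438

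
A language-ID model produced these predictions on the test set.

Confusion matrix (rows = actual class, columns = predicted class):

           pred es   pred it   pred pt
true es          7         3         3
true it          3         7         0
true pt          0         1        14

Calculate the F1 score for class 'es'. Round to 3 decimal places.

0.609

Treat 'es' as positive and all other classes as negative.
F1 score = 2·TP/(2·TP+FP+FN).
es: TP=7, FP=3+0=3, FN=3+3=6 → 14/23 = 0.6087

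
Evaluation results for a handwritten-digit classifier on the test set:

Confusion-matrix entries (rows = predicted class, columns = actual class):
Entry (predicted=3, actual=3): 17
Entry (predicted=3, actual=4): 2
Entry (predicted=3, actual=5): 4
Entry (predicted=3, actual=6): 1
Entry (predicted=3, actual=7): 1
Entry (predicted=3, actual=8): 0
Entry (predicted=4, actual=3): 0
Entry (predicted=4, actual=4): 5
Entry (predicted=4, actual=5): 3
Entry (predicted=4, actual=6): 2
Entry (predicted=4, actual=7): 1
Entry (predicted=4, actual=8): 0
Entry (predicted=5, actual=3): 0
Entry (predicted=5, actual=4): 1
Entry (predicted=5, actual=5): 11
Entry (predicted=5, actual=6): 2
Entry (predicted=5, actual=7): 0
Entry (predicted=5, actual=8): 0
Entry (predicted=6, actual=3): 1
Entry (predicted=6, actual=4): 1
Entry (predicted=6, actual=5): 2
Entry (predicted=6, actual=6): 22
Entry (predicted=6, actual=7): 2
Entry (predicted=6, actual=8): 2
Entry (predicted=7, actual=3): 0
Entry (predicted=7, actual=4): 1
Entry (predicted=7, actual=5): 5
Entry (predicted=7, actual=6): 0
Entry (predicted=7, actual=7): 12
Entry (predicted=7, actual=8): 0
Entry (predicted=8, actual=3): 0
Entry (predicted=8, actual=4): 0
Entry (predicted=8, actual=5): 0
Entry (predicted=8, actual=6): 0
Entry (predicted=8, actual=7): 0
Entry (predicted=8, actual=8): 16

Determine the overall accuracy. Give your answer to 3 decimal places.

0.728

Accuracy = trace / total = (17+5+11+22+12+16=83) / 114 = 83/114 = 0.728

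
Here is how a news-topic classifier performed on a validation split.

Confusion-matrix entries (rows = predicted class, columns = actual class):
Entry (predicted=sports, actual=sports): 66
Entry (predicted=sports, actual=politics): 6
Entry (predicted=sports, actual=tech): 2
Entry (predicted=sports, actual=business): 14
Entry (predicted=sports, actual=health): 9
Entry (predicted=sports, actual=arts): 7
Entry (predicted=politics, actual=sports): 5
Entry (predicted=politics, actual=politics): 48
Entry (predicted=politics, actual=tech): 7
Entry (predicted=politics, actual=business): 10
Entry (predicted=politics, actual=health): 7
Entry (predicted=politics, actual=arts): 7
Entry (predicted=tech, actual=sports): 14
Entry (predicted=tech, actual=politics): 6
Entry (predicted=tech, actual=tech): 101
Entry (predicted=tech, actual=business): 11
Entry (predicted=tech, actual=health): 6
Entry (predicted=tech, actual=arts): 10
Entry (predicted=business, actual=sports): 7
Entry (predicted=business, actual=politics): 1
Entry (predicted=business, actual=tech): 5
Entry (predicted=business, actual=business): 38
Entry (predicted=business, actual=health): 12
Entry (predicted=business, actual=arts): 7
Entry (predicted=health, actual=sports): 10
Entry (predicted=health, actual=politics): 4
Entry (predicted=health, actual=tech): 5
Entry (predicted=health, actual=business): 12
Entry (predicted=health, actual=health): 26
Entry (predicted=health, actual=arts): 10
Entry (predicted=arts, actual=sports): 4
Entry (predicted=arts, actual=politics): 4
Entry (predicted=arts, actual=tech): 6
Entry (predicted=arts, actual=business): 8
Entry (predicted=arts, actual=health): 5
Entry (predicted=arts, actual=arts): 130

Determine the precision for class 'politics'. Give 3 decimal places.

0.571

Treat 'politics' as positive and all other classes as negative.
precision = TP/(TP+FP).
politics: TP=48, FP=5+7+10+7+7=36 → 48/84 = 0.5714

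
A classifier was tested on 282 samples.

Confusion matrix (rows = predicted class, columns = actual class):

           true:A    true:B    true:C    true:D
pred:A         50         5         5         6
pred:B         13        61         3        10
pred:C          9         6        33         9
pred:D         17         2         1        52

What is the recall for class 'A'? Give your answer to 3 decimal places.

Take TP from the diagonal, FP from the rest of the 'A' prediction marginal, FN from the rest of the 'A' actual marginal.
recall = TP/(TP+FN).
A: TP=50, FN=13+9+17=39 → 50/89 = 0.5618

0.562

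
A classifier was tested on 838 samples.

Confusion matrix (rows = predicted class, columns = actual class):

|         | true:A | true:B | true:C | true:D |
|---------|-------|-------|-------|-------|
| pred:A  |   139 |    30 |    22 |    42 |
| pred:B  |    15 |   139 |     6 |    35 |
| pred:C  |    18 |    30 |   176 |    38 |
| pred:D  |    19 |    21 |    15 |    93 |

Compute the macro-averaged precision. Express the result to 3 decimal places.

0.652

Per-class precision (TP/(TP+FP)):
  A: TP=139, FP=30+22+42=94 → 139/233 = 0.5966
  B: TP=139, FP=15+6+35=56 → 139/195 = 0.7128
  C: TP=176, FP=18+30+38=86 → 176/262 = 0.6718
  D: TP=93, FP=19+21+15=55 → 93/148 = 0.6284
Macro-precision = mean = (0.5966 + 0.7128 + 0.6718 + 0.6284) / 4 = 0.652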